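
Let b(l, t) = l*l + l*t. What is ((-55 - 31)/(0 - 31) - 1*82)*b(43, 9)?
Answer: -5491616/31 ≈ -1.7715e+5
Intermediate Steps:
b(l, t) = l**2 + l*t
((-55 - 31)/(0 - 31) - 1*82)*b(43, 9) = ((-55 - 31)/(0 - 31) - 1*82)*(43*(43 + 9)) = (-86/(-31) - 82)*(43*52) = (-86*(-1/31) - 82)*2236 = (86/31 - 82)*2236 = -2456/31*2236 = -5491616/31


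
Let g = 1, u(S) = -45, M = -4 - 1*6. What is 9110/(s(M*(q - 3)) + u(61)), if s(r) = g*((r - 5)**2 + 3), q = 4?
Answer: 9110/183 ≈ 49.781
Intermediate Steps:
M = -10 (M = -4 - 6 = -10)
s(r) = 3 + (-5 + r)**2 (s(r) = 1*((r - 5)**2 + 3) = 1*((-5 + r)**2 + 3) = 1*(3 + (-5 + r)**2) = 3 + (-5 + r)**2)
9110/(s(M*(q - 3)) + u(61)) = 9110/((3 + (-5 - 10*(4 - 3))**2) - 45) = 9110/((3 + (-5 - 10*1)**2) - 45) = 9110/((3 + (-5 - 10)**2) - 45) = 9110/((3 + (-15)**2) - 45) = 9110/((3 + 225) - 45) = 9110/(228 - 45) = 9110/183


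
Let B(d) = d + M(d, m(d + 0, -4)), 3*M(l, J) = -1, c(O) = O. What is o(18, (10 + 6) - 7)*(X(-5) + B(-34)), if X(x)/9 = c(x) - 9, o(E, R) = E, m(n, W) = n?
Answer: -2886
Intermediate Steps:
M(l, J) = -⅓ (M(l, J) = (⅓)*(-1) = -⅓)
B(d) = -⅓ + d (B(d) = d - ⅓ = -⅓ + d)
X(x) = -81 + 9*x (X(x) = 9*(x - 9) = 9*(-9 + x) = -81 + 9*x)
o(18, (10 + 6) - 7)*(X(-5) + B(-34)) = 18*((-81 + 9*(-5)) + (-⅓ - 34)) = 18*((-81 - 45) - 103/3) = 18*(-126 - 103/3) = 18*(-481/3) = -2886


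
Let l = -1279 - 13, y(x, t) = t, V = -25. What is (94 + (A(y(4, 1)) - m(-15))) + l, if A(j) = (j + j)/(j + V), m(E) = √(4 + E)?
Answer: -14377/12 - I*√11 ≈ -1198.1 - 3.3166*I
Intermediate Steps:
A(j) = 2*j/(-25 + j) (A(j) = (j + j)/(j - 25) = (2*j)/(-25 + j) = 2*j/(-25 + j))
l = -1292
(94 + (A(y(4, 1)) - m(-15))) + l = (94 + (2*1/(-25 + 1) - √(4 - 15))) - 1292 = (94 + (2*1/(-24) - √(-11))) - 1292 = (94 + (2*1*(-1/24) - I*√11)) - 1292 = (94 + (-1/12 - I*√11)) - 1292 = (1127/12 - I*√11) - 1292 = -14377/12 - I*√11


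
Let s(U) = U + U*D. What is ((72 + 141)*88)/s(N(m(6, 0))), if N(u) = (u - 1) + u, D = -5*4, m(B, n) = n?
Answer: 18744/19 ≈ 986.53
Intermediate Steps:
D = -20
N(u) = -1 + 2*u (N(u) = (-1 + u) + u = -1 + 2*u)
s(U) = -19*U (s(U) = U + U*(-20) = U - 20*U = -19*U)
((72 + 141)*88)/s(N(m(6, 0))) = ((72 + 141)*88)/((-19*(-1 + 2*0))) = (213*88)/((-19*(-1 + 0))) = 18744/((-19*(-1))) = 18744/19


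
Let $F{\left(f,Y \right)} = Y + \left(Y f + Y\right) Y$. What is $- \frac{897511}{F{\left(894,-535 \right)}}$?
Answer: $- \frac{12641}{3608040} \approx -0.0035036$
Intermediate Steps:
$F{\left(f,Y \right)} = Y + Y \left(Y + Y f\right)$ ($F{\left(f,Y \right)} = Y + \left(Y + Y f\right) Y = Y + Y \left(Y + Y f\right)$)
$- \frac{897511}{F{\left(894,-535 \right)}} = - \frac{897511}{\left(-535\right) \left(1 - 535 - 478290\right)} = - \frac{897511}{\left(-535\right) \left(-478824\right)} = - \frac{897511}{256170840} = \left(-897511\right) \frac{1}{256170840} = - \frac{12641}{3608040}$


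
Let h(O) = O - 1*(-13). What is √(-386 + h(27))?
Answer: I*√346 ≈ 18.601*I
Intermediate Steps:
h(O) = 13 + O (h(O) = O + 13 = 13 + O)
√(-386 + h(27)) = √(-386 + (13 + 27)) = √(-386 + 40) = √(-346) = I*√346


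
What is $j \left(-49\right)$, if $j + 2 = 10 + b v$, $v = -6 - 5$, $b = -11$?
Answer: $-6321$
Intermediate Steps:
$v = -11$
$j = 129$ ($j = -2 + \left(10 - -121\right) = -2 + \left(10 + 121\right) = -2 + 131 = 129$)
$j \left(-49\right) = 129 \left(-49\right) = -6321$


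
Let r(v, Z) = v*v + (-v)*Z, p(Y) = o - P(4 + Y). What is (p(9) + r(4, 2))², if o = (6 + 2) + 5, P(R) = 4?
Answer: 289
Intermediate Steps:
o = 13 (o = 8 + 5 = 13)
p(Y) = 9 (p(Y) = 13 - 1*4 = 13 - 4 = 9)
r(v, Z) = v² - Z*v
(p(9) + r(4, 2))² = (9 + 4*(4 - 1*2))² = (9 + 4*(4 - 2))² = (9 + 4*2)² = (9 + 8)² = 17² = 289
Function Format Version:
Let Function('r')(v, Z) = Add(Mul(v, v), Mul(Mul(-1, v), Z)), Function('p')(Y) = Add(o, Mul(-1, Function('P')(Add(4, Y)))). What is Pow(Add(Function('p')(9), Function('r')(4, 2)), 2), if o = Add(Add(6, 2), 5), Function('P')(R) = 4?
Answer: 289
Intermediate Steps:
o = 13 (o = Add(8, 5) = 13)
Function('p')(Y) = 9 (Function('p')(Y) = Add(13, Mul(-1, 4)) = Add(13, -4) = 9)
Function('r')(v, Z) = Add(Pow(v, 2), Mul(-1, Z, v))
Pow(Add(Function('p')(9), Function('r')(4, 2)), 2) = Pow(Add(9, Mul(4, Add(4, Mul(-1, 2)))), 2) = Pow(Add(9, Mul(4, Add(4, -2))), 2) = Pow(Add(9, Mul(4, 2)), 2) = Pow(Add(9, 8), 2) = Pow(17, 2) = 289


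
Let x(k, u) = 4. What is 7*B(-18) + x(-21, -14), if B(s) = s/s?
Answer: 11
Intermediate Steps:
B(s) = 1
7*B(-18) + x(-21, -14) = 7*1 + 4 = 7 + 4 = 11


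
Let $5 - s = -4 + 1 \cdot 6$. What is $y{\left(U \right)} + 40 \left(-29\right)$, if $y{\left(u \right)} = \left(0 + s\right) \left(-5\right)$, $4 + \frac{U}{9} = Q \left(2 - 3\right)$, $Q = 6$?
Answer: $-1175$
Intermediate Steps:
$s = 3$ ($s = 5 - \left(-4 + 1 \cdot 6\right) = 5 - \left(-4 + 6\right) = 5 - 2 = 3$)
$U = -90$ ($U = -36 + 9 \cdot 6 \left(2 - 3\right) = -36 + 9 \cdot 6 \left(-1\right) = -36 + 9 \left(-6\right) = -36 - 54 = -90$)
$y{\left(u \right)} = -15$ ($y{\left(u \right)} = \left(0 + 3\right) \left(-5\right) = 3 \left(-5\right) = -15$)
$y{\left(U \right)} + 40 \left(-29\right) = -15 + 40 \left(-29\right) = -15 - 1160 = -1175$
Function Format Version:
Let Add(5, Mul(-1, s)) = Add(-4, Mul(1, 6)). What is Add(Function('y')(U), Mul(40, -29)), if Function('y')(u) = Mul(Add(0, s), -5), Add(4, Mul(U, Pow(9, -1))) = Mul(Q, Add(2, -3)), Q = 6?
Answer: -1175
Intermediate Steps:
s = 3 (s = Add(5, Mul(-1, Add(-4, Mul(1, 6)))) = Add(5, Mul(-1, Add(-4, 6))) = Add(5, Mul(-1, 2)) = Add(5, -2) = 3)
U = -90 (U = Add(-36, Mul(9, Mul(6, Add(2, -3)))) = Add(-36, Mul(9, Mul(6, -1))) = Add(-36, Mul(9, -6)) = Add(-36, -54) = -90)
Function('y')(u) = -15 (Function('y')(u) = Mul(Add(0, 3), -5) = Mul(3, -5) = -15)
Add(Function('y')(U), Mul(40, -29)) = Add(-15, Mul(40, -29)) = Add(-15, -1160) = -1175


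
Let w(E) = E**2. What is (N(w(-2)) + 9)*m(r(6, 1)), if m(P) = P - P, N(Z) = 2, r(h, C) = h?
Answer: 0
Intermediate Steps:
m(P) = 0
(N(w(-2)) + 9)*m(r(6, 1)) = (2 + 9)*0 = 11*0 = 0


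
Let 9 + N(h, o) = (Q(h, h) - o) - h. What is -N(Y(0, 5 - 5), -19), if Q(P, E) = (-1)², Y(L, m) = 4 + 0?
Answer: -7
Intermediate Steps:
Y(L, m) = 4
Q(P, E) = 1
N(h, o) = -8 - h - o (N(h, o) = -9 + ((1 - o) - h) = -9 + (1 - h - o) = -8 - h - o)
-N(Y(0, 5 - 5), -19) = -(-8 - 1*4 - 1*(-19)) = -(-8 - 4 + 19) = -1*7 = -7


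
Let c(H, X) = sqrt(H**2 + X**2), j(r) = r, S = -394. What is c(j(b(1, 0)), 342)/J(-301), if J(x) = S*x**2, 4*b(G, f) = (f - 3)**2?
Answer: -9*sqrt(23105)/142787176 ≈ -9.5809e-6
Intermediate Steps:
b(G, f) = (-3 + f)**2/4 (b(G, f) = (f - 3)**2/4 = (-3 + f)**2/4)
J(x) = -394*x**2
c(j(b(1, 0)), 342)/J(-301) = sqrt(((-3 + 0)**2/4)**2 + 342**2)/((-394*(-301)**2)) = sqrt(((1/4)*(-3)**2)**2 + 116964)/((-394*90601)) = sqrt(((1/4)*9)**2 + 116964)/(-35696794) = sqrt((9/4)**2 + 116964)*(-1/35696794) = sqrt(81/16 + 116964)*(-1/35696794) = sqrt(1871505/16)*(-1/35696794) = (9*sqrt(23105)/4)*(-1/35696794) = -9*sqrt(23105)/142787176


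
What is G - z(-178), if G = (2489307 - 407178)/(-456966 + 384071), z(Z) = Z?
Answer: 10893181/72895 ≈ 149.44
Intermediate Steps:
G = -2082129/72895 (G = 2082129/(-72895) = 2082129*(-1/72895) = -2082129/72895 ≈ -28.563)
G - z(-178) = -2082129/72895 - 1*(-178) = -2082129/72895 + 178 = 10893181/72895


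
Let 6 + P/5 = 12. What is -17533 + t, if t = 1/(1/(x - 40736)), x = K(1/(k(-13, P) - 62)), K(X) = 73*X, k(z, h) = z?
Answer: -4370248/75 ≈ -58270.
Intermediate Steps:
P = 30 (P = -30 + 5*12 = -30 + 60 = 30)
x = -73/75 (x = 73/(-13 - 62) = 73/(-75) = 73*(-1/75) = -73/75 ≈ -0.97333)
t = -3055273/75 (t = 1/(1/(-73/75 - 40736)) = 1/(1/(-3055273/75)) = 1/(-75/3055273) = -3055273/75 ≈ -40737.)
-17533 + t = -17533 - 3055273/75 = -4370248/75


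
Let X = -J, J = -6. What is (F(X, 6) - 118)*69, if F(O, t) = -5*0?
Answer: -8142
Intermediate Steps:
X = 6 (X = -1*(-6) = 6)
F(O, t) = 0
(F(X, 6) - 118)*69 = (0 - 118)*69 = -118*69 = -8142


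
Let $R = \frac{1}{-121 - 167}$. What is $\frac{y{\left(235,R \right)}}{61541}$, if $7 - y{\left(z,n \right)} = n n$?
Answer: $\frac{580607}{5104456704} \approx 0.00011375$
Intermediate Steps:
$R = - \frac{1}{288}$ ($R = \frac{1}{-288} = - \frac{1}{288} \approx -0.0034722$)
$y{\left(z,n \right)} = 7 - n^{2}$ ($y{\left(z,n \right)} = 7 - n n = 7 - n^{2}$)
$\frac{y{\left(235,R \right)}}{61541} = \frac{7 - \left(- \frac{1}{288}\right)^{2}}{61541} = \left(7 - \frac{1}{82944}\right) \frac{1}{61541} = \frac{580607}{82944} \cdot \frac{1}{61541} = \frac{580607}{5104456704}$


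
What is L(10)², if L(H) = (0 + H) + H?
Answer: 400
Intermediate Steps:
L(H) = 2*H (L(H) = H + H = 2*H)
L(10)² = (2*10)² = 20² = 400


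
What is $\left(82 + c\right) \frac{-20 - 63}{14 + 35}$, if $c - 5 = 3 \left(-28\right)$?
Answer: $- \frac{249}{49} \approx -5.0816$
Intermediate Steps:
$c = -79$ ($c = 5 + 3 \left(-28\right) = 5 - 84 = -79$)
$\left(82 + c\right) \frac{-20 - 63}{14 + 35} = \left(82 - 79\right) \frac{-20 - 63}{14 + 35} = 3 \left(- \frac{83}{49}\right) = - \frac{249}{49}$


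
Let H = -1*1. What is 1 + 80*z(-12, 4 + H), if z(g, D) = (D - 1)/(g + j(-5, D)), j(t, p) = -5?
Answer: -143/17 ≈ -8.4118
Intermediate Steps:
H = -1
z(g, D) = (-1 + D)/(-5 + g) (z(g, D) = (D - 1)/(g - 5) = (-1 + D)/(-5 + g))
1 + 80*z(-12, 4 + H) = 1 + 80*((-1 + (4 - 1))/(-5 - 12)) = 1 + 80*((-1 + 3)/(-17)) = 1 + 80*(-1/17*2) = 1 + 80*(-2/17) = 1 - 160/17 = -143/17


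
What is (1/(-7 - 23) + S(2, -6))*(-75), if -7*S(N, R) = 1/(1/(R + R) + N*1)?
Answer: 2605/322 ≈ 8.0901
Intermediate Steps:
S(N, R) = -1/(7*(N + 1/(2*R))) (S(N, R) = -1/(7*(1/(R + R) + N*1)) = -1/(7*(1/(2*R) + N)) = -1/(7*(N + 1/(2*R))))
(1/(-7 - 23) + S(2, -6))*(-75) = (1/(-7 - 23) - 2*(-6)/(7 + 14*2*(-6)))*(-75) = (1/(-30) - 2*(-6)/(7 - 168))*(-75) = (-1/30 - 2*(-6)/(-161))*(-75) = (-1/30 - 2*(-6)*(-1/161))*(-75) = (-1/30 - 12/161)*(-75) = -521/4830*(-75) = 2605/322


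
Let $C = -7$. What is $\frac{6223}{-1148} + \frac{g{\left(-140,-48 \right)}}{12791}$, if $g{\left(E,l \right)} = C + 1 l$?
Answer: $- \frac{11380219}{2097724} \approx -5.425$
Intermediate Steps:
$g{\left(E,l \right)} = -7 + l$ ($g{\left(E,l \right)} = -7 + 1 l = -7 + l$)
$\frac{6223}{-1148} + \frac{g{\left(-140,-48 \right)}}{12791} = \frac{6223}{-1148} + \frac{-7 - 48}{12791} = 6223 \left(- \frac{1}{1148}\right) - \frac{55}{12791} = - \frac{889}{164} - \frac{55}{12791} = - \frac{11380219}{2097724}$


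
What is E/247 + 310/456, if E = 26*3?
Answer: 227/228 ≈ 0.99561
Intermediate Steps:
E = 78
E/247 + 310/456 = 78/247 + 310/456 = 78*(1/247) + 310*(1/456) = 6/19 + 155/228 = 227/228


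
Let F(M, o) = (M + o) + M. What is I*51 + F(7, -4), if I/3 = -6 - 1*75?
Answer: -12383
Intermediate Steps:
F(M, o) = o + 2*M
I = -243 (I = 3*(-6 - 1*75) = 3*(-6 - 75) = 3*(-81) = -243)
I*51 + F(7, -4) = -243*51 + (-4 + 2*7) = -12393 + (-4 + 14) = -12393 + 10 = -12383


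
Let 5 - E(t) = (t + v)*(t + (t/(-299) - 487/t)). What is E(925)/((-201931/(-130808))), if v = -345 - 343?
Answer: -7899950082519952/55849066325 ≈ -1.4145e+5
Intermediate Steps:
v = -688
E(t) = 5 - (-688 + t)*(-487/t + 298*t/299) (E(t) = 5 - (t - 688)*(t + (t/(-299) - 487/t)) = 5 - (-688 + t)*(t + (t*(-1/299) - 487/t)) = 5 - (-688 + t)*(t + (-t/299 - 487/t)) = 5 - (-688 + t)*(t + (-487/t - t/299)) = 5 - (-688 + t)*(-487/t + 298*t/299))
E(925)/((-201931/(-130808))) = (492 - 335056/925 - 298/299*925**2 + (205024/299)*925)/((-201931/(-130808))) = (492 - 335056*1/925 - 298/299*855625 + 189647200/299)/((-201931*(-1/130808))) = (492 - 335056/925 - 254976250/299 + 189647200/299)/(201931/130808) = -60393478094/276575*130808/201931 = -7899950082519952/55849066325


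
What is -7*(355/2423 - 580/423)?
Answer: 8786225/1024929 ≈ 8.5725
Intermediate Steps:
-7*(355/2423 - 580/423) = -7*(-1255175/1024929) = 8786225/1024929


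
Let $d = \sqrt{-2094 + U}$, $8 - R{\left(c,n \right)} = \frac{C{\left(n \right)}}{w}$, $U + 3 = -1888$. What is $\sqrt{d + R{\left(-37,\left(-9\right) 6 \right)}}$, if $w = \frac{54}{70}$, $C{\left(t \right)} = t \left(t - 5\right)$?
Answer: $\sqrt{-4122 + i \sqrt{3985}} \approx 0.4916 + 64.205 i$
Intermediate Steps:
$U = -1891$ ($U = -3 - 1888 = -1891$)
$C{\left(t \right)} = t \left(-5 + t\right)$
$w = \frac{27}{35}$ ($w = 54 \cdot \frac{1}{70} = \frac{27}{35} \approx 0.77143$)
$R{\left(c,n \right)} = 8 - \frac{35 n \left(-5 + n\right)}{27}$ ($R{\left(c,n \right)} = 8 - \frac{n \left(-5 + n\right)}{\frac{27}{35}} = 8 - n \left(-5 + n\right) \frac{35}{27} = 8 - \frac{35 n \left(-5 + n\right)}{27}$)
$d = i \sqrt{3985}$ ($d = \sqrt{-2094 - 1891} = \sqrt{-3985} = i \sqrt{3985} \approx 63.127 i$)
$\sqrt{d + R{\left(-37,\left(-9\right) 6 \right)}} = \sqrt{i \sqrt{3985} + \left(8 - \frac{35 \left(\left(-9\right) 6\right) \left(-5 - 54\right)}{27}\right)} = \sqrt{i \sqrt{3985} + \left(8 - - 70 \left(-5 - 54\right)\right)} = \sqrt{i \sqrt{3985} + \left(8 - \left(-70\right) \left(-59\right)\right)} = \sqrt{i \sqrt{3985} + \left(8 - 4130\right)} = \sqrt{i \sqrt{3985} - 4122} = \sqrt{-4122 + i \sqrt{3985}}$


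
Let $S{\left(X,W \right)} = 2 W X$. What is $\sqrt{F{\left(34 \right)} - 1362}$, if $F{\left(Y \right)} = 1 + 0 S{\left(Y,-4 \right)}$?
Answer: $i \sqrt{1361} \approx 36.892 i$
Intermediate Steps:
$S{\left(X,W \right)} = 2 W X$
$F{\left(Y \right)} = 1$ ($F{\left(Y \right)} = 1 + 0 \cdot 2 \left(-4\right) Y = 1 + 0 \left(- 8 Y\right) = 1 + 0 = 1$)
$\sqrt{F{\left(34 \right)} - 1362} = \sqrt{1 - 1362} = \sqrt{-1361} = i \sqrt{1361}$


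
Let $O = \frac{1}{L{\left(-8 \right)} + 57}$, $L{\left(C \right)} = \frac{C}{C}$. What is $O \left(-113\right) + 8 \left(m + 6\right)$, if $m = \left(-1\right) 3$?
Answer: $\frac{1279}{58} \approx 22.052$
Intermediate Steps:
$m = -3$
$L{\left(C \right)} = 1$
$O = \frac{1}{58}$ ($O = \frac{1}{1 + 57} = \frac{1}{58} \approx 0.017241$)
$O \left(-113\right) + 8 \left(m + 6\right) = \frac{1}{58} \left(-113\right) + 8 \left(-3 + 6\right) = - \frac{113}{58} + 8 \cdot 3 = - \frac{113}{58} + 24 = \frac{1279}{58}$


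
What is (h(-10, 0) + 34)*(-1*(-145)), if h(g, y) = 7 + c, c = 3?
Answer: 6380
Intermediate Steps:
h(g, y) = 10 (h(g, y) = 7 + 3 = 10)
(h(-10, 0) + 34)*(-1*(-145)) = (10 + 34)*(-1*(-145)) = 44*145 = 6380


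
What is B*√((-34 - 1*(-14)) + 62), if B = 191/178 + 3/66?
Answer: 1095*√42/979 ≈ 7.2486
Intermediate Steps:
B = 1095/979 (B = 191*(1/178) + 3*(1/66) = 191/178 + 1/22 = 1095/979 ≈ 1.1185)
B*√((-34 - 1*(-14)) + 62) = 1095*√((-34 - 1*(-14)) + 62)/979 = 1095*√((-34 + 14) + 62)/979 = 1095*√(-20 + 62)/979 = 1095*√42/979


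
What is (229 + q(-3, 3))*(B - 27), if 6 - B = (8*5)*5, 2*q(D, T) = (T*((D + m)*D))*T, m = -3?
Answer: -68510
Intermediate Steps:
q(D, T) = D*T**2*(-3 + D)/2 (q(D, T) = ((T*((D - 3)*D))*T)/2 = ((T*((-3 + D)*D))*T)/2 = ((T*(D*(-3 + D)))*T)/2 = ((D*T*(-3 + D))*T)/2 = (D*T**2*(-3 + D))/2 = D*T**2*(-3 + D)/2)
B = -194 (B = 6 - 8*5*5 = 6 - 40*5 = 6 - 1*200 = 6 - 200 = -194)
(229 + q(-3, 3))*(B - 27) = (229 + (1/2)*(-3)*3**2*(-3 - 3))*(-194 - 27) = (229 + (1/2)*(-3)*9*(-6))*(-221) = (229 + 81)*(-221) = 310*(-221) = -68510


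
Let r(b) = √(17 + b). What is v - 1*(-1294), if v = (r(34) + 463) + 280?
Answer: 2037 + √51 ≈ 2044.1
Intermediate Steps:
v = 743 + √51 (v = (√(17 + 34) + 463) + 280 = (√51 + 463) + 280 = (463 + √51) + 280 = 743 + √51 ≈ 750.14)
v - 1*(-1294) = (743 + √51) - 1*(-1294) = (743 + √51) + 1294 = 2037 + √51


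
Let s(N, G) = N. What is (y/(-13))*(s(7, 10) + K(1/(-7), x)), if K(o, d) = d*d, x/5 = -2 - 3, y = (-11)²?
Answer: -76472/13 ≈ -5882.5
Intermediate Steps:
y = 121
x = -25 (x = 5*(-2 - 3) = 5*(-5) = -25)
K(o, d) = d²
(y/(-13))*(s(7, 10) + K(1/(-7), x)) = (121/(-13))*(7 + (-25)²) = (121*(-1/13))*(7 + 625) = -121/13*632 = -76472/13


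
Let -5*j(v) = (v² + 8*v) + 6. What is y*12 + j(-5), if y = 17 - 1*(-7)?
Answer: 1449/5 ≈ 289.80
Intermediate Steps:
y = 24 (y = 17 + 7 = 24)
j(v) = -6/5 - 8*v/5 - v²/5 (j(v) = -((v² + 8*v) + 6)/5 = -(6 + v² + 8*v)/5 = -6/5 - 8*v/5 - v²/5)
y*12 + j(-5) = 24*12 + (-6/5 - 8/5*(-5) - ⅕*(-5)²) = 288 + (-6/5 + 8 - ⅕*25) = 288 + (-6/5 + 8 - 5) = 288 + 9/5 = 1449/5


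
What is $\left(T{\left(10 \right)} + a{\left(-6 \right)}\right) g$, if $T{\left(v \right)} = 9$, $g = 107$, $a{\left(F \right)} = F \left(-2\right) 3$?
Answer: $4815$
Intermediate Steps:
$a{\left(F \right)} = - 6 F$ ($a{\left(F \right)} = - 2 F 3 = - 6 F$)
$\left(T{\left(10 \right)} + a{\left(-6 \right)}\right) g = \left(9 - -36\right) 107 = \left(9 + 36\right) 107 = 45 \cdot 107 = 4815$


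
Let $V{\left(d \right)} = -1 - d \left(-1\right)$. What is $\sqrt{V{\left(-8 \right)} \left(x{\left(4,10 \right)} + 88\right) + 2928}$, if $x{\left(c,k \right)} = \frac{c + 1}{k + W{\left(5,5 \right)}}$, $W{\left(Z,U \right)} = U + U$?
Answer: $\frac{\sqrt{8535}}{2} \approx 46.193$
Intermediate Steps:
$W{\left(Z,U \right)} = 2 U$
$V{\left(d \right)} = -1 + d$ ($V{\left(d \right)} = -1 - - d = -1 + d$)
$x{\left(c,k \right)} = \frac{1 + c}{10 + k}$ ($x{\left(c,k \right)} = \frac{c + 1}{k + 2 \cdot 5} = \frac{1 + c}{k + 10} = \frac{1 + c}{10 + k}$)
$\sqrt{V{\left(-8 \right)} \left(x{\left(4,10 \right)} + 88\right) + 2928} = \sqrt{\left(-1 - 8\right) \left(\frac{1 + 4}{10 + 10} + 88\right) + 2928} = \sqrt{- 9 \left(\frac{1}{20} \cdot 5 + 88\right) + 2928} = \sqrt{- 9 \left(\frac{1}{4} + 88\right) + 2928} = \sqrt{\left(-9\right) \frac{353}{4} + 2928} = \sqrt{- \frac{3177}{4} + 2928} = \sqrt{\frac{8535}{4}} = \frac{\sqrt{8535}}{2}$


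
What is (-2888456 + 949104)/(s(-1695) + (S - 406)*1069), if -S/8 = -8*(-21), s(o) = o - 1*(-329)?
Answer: 484838/468029 ≈ 1.0359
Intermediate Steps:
s(o) = 329 + o (s(o) = o + 329 = 329 + o)
S = -1344 (S = -(-64)*(-21) = -8*168 = -1344)
(-2888456 + 949104)/(s(-1695) + (S - 406)*1069) = (-2888456 + 949104)/((329 - 1695) + (-1344 - 406)*1069) = -1939352/(-1366 - 1750*1069) = -1939352/(-1366 - 1870750) = -1939352/(-1872116) = -1939352*(-1/1872116) = 484838/468029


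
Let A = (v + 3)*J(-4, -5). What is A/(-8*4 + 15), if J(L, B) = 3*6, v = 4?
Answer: -126/17 ≈ -7.4118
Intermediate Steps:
J(L, B) = 18
A = 126 (A = (4 + 3)*18 = 7*18 = 126)
A/(-8*4 + 15) = 126/(-8*4 + 15) = 126/(-32 + 15) = 126/(-17) = 126*(-1/17) = -126/17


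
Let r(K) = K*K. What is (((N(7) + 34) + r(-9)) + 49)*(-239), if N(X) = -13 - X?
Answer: -34416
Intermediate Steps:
r(K) = K**2
(((N(7) + 34) + r(-9)) + 49)*(-239) = ((((-13 - 1*7) + 34) + (-9)**2) + 49)*(-239) = ((((-13 - 7) + 34) + 81) + 49)*(-239) = (((-20 + 34) + 81) + 49)*(-239) = ((14 + 81) + 49)*(-239) = (95 + 49)*(-239) = 144*(-239) = -34416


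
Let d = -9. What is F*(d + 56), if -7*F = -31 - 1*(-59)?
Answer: -188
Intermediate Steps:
F = -4 (F = -(-31 - 1*(-59))/7 = -(-31 + 59)/7 = -⅐*28 = -4)
F*(d + 56) = -4*(-9 + 56) = -4*47 = -188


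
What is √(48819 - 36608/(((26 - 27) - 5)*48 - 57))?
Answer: √5823311235/345 ≈ 221.19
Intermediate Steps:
√(48819 - 36608/(((26 - 27) - 5)*48 - 57)) = √(48819 - 36608/((-1 - 5)*48 - 57)) = √(48819 - 36608/(-6*48 - 57)) = √(48819 - 36608/(-288 - 57)) = √(48819 - 36608/(-345)) = √(48819 - 36608*(-1/345)) = √(48819 + 36608/345) = √(16879163/345) = √5823311235/345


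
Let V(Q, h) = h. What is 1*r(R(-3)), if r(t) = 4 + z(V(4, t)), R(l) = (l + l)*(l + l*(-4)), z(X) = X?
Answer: -50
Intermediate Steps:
R(l) = -6*l² (R(l) = (2*l)*(l - 4*l) = (2*l)*(-3*l) = -6*l²)
r(t) = 4 + t
1*r(R(-3)) = 1*(4 - 6*(-3)²) = 1*(4 - 6*9) = 1*(4 - 54) = 1*(-50) = -50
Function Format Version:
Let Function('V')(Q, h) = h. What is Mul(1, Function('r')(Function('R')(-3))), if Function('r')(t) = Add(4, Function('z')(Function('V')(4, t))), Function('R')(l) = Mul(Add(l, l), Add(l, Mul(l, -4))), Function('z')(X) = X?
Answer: -50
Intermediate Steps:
Function('R')(l) = Mul(-6, Pow(l, 2)) (Function('R')(l) = Mul(Mul(2, l), Add(l, Mul(-4, l))) = Mul(Mul(2, l), Mul(-3, l)) = Mul(-6, Pow(l, 2)))
Function('r')(t) = Add(4, t)
Mul(1, Function('r')(Function('R')(-3))) = Mul(1, Add(4, Mul(-6, Pow(-3, 2)))) = Mul(1, Add(4, Mul(-6, 9))) = Mul(1, Add(4, -54)) = Mul(1, -50) = -50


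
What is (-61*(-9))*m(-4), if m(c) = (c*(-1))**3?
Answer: 35136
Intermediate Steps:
m(c) = -c**3 (m(c) = (-c)**3 = -c**3)
(-61*(-9))*m(-4) = (-61*(-9))*(-1*(-4)**3) = 549*(-1*(-64)) = 549*64 = 35136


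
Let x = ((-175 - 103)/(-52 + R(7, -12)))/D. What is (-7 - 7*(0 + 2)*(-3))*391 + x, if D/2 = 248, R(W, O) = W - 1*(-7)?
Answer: 128967579/9424 ≈ 13685.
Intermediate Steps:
R(W, O) = 7 + W (R(W, O) = W + 7 = 7 + W)
D = 496 (D = 2*248 = 496)
x = 139/9424 (x = ((-175 - 103)/(-52 + (7 + 7)))/496 = -278/(-52 + 14)*(1/496) = -278/(-38)*(1/496) = -278*(-1/38)*(1/496) = (139/19)*(1/496) = 139/9424 ≈ 0.014750)
(-7 - 7*(0 + 2)*(-3))*391 + x = (-7 - 7*(0 + 2)*(-3))*391 + 139/9424 = (-7 - 14*(-3))*391 + 139/9424 = (-7 - 7*(-6))*391 + 139/9424 = (-7 + 42)*391 + 139/9424 = 35*391 + 139/9424 = 13685 + 139/9424 = 128967579/9424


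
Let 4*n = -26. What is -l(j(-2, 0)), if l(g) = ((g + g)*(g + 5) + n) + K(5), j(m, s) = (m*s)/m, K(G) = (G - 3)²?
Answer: 5/2 ≈ 2.5000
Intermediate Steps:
n = -13/2 (n = (¼)*(-26) = -13/2 ≈ -6.5000)
K(G) = (-3 + G)²
j(m, s) = s
l(g) = -5/2 + 2*g*(5 + g) (l(g) = ((g + g)*(g + 5) - 13/2) + (-3 + 5)² = ((2*g)*(5 + g) - 13/2) + 2² = (2*g*(5 + g) - 13/2) + 4 = (-13/2 + 2*g*(5 + g)) + 4 = -5/2 + 2*g*(5 + g))
-l(j(-2, 0)) = -(-5/2 + 2*0² + 10*0) = -(-5/2 + 2*0 + 0) = -(-5/2 + 0 + 0) = -1*(-5/2) = 5/2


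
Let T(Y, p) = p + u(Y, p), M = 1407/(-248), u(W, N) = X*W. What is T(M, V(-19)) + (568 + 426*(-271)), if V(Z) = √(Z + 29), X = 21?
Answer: -28519291/248 + √10 ≈ -1.1499e+5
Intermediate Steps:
u(W, N) = 21*W
V(Z) = √(29 + Z)
M = -1407/248 (M = 1407*(-1/248) = -1407/248 ≈ -5.6734)
T(Y, p) = p + 21*Y
T(M, V(-19)) + (568 + 426*(-271)) = (√(29 - 19) + 21*(-1407/248)) + (568 + 426*(-271)) = (√10 - 29547/248) + (568 - 115446) = (-29547/248 + √10) - 114878 = -28519291/248 + √10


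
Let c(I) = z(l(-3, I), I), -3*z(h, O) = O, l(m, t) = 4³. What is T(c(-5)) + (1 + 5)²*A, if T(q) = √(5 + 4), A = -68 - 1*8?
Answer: -2733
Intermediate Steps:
l(m, t) = 64
z(h, O) = -O/3
A = -76 (A = -68 - 8 = -76)
c(I) = -I/3
T(q) = 3 (T(q) = √9 = 3)
T(c(-5)) + (1 + 5)²*A = 3 + (1 + 5)²*(-76) = 3 + 6²*(-76) = 3 + 36*(-76) = 3 - 2736 = -2733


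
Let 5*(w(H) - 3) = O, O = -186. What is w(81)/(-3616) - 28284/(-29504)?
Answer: 8069061/8334880 ≈ 0.96811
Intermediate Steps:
w(H) = -171/5 (w(H) = 3 + (⅕)*(-186) = 3 - 186/5 = -171/5)
w(81)/(-3616) - 28284/(-29504) = -171/5/(-3616) - 28284/(-29504) = -171/5*(-1/3616) - 28284*(-1/29504) = 171/18080 + 7071/7376 = 8069061/8334880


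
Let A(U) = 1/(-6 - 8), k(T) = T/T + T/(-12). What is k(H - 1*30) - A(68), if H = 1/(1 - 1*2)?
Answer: 307/84 ≈ 3.6548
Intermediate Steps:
H = -1 (H = 1/(1 - 2) = 1/(-1) = -1)
k(T) = 1 - T/12 (k(T) = 1 + T*(-1/12) = 1 - T/12)
A(U) = -1/14 (A(U) = 1/(-14) = -1/14)
k(H - 1*30) - A(68) = (1 - (-1 - 1*30)/12) - 1*(-1/14) = (1 - (-1 - 30)/12) + 1/14 = (1 - 1/12*(-31)) + 1/14 = (1 + 31/12) + 1/14 = 43/12 + 1/14 = 307/84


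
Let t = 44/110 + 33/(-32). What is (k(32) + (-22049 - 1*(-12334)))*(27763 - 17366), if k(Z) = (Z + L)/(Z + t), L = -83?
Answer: -169012748255/1673 ≈ -1.0102e+8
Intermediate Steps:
t = -101/160 (t = 44*(1/110) + 33*(-1/32) = ⅖ - 33/32 = -101/160 ≈ -0.63125)
k(Z) = (-83 + Z)/(-101/160 + Z) (k(Z) = (Z - 83)/(Z - 101/160) = (-83 + Z)/(-101/160 + Z))
(k(32) + (-22049 - 1*(-12334)))*(27763 - 17366) = (160*(-83 + 32)/(-101 + 160*32) + (-22049 - 1*(-12334)))*(27763 - 17366) = (160*(-51)/(-101 + 5120) + (-22049 + 12334))*10397 = (160*(-51)/5019 - 9715)*10397 = (160*(1/5019)*(-51) - 9715)*10397 = (-2720/1673 - 9715)*10397 = -16255915/1673*10397 = -169012748255/1673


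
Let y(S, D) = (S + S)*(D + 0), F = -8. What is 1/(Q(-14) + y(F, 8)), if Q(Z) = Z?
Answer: -1/142 ≈ -0.0070423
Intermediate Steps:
y(S, D) = 2*D*S (y(S, D) = (2*S)*D = 2*D*S)
1/(Q(-14) + y(F, 8)) = 1/(-14 + 2*8*(-8)) = 1/(-14 - 128) = 1/(-142) = -1/142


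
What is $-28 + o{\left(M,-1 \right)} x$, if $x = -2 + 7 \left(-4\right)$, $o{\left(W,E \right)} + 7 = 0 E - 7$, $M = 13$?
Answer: $392$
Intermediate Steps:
$o{\left(W,E \right)} = -14$ ($o{\left(W,E \right)} = -7 - \left(7 + 0 E\right) = -7 + \left(0 - 7\right) = -7 - 7 = -14$)
$x = -30$ ($x = -2 - 28 = -30$)
$-28 + o{\left(M,-1 \right)} x = -28 - -420 = -28 + 420 = 392$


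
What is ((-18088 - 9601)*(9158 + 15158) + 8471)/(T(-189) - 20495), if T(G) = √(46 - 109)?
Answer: 13798817300235/420045088 + 2019831759*I*√7/420045088 ≈ 32851.0 + 12.722*I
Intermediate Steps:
T(G) = 3*I*√7 (T(G) = √(-63) = 3*I*√7)
((-18088 - 9601)*(9158 + 15158) + 8471)/(T(-189) - 20495) = ((-18088 - 9601)*(9158 + 15158) + 8471)/(3*I*√7 - 20495) = (-27689*24316 + 8471)/(-20495 + 3*I*√7) = (-673285724 + 8471)/(-20495 + 3*I*√7) = -673277253/(-20495 + 3*I*√7)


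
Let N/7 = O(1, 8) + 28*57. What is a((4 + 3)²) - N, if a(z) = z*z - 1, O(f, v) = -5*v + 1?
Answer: -8499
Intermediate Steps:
O(f, v) = 1 - 5*v
a(z) = -1 + z² (a(z) = z² - 1 = -1 + z²)
N = 10899 (N = 7*((1 - 5*8) + 28*57) = 7*((1 - 40) + 1596) = 7*(-39 + 1596) = 7*1557 = 10899)
a((4 + 3)²) - N = (-1 + ((4 + 3)²)²) - 1*10899 = (-1 + (7²)²) - 10899 = (-1 + 49²) - 10899 = (-1 + 2401) - 10899 = 2400 - 10899 = -8499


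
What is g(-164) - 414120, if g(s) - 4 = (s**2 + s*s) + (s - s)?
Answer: -360324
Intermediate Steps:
g(s) = 4 + 2*s**2 (g(s) = 4 + ((s**2 + s*s) + (s - s)) = 4 + ((s**2 + s**2) + 0) = 4 + (2*s**2 + 0) = 4 + 2*s**2)
g(-164) - 414120 = (4 + 2*(-164)**2) - 414120 = (4 + 2*26896) - 414120 = (4 + 53792) - 414120 = 53796 - 414120 = -360324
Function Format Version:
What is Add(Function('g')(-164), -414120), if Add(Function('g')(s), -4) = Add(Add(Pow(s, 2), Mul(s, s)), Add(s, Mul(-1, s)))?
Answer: -360324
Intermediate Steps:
Function('g')(s) = Add(4, Mul(2, Pow(s, 2))) (Function('g')(s) = Add(4, Add(Add(Pow(s, 2), Mul(s, s)), Add(s, Mul(-1, s)))) = Add(4, Add(Add(Pow(s, 2), Pow(s, 2)), 0)) = Add(4, Add(Mul(2, Pow(s, 2)), 0)) = Add(4, Mul(2, Pow(s, 2))))
Add(Function('g')(-164), -414120) = Add(Add(4, Mul(2, Pow(-164, 2))), -414120) = Add(Add(4, Mul(2, 26896)), -414120) = Add(Add(4, 53792), -414120) = Add(53796, -414120) = -360324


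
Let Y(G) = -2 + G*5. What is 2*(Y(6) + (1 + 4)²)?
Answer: 106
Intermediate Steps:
Y(G) = -2 + 5*G
2*(Y(6) + (1 + 4)²) = 2*((-2 + 5*6) + (1 + 4)²) = 2*((-2 + 30) + 5²) = 2*(28 + 25) = 2*53 = 106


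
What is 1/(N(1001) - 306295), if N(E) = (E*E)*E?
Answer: 1/1002696706 ≈ 9.9731e-10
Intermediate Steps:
N(E) = E³ (N(E) = E²*E = E³)
1/(N(1001) - 306295) = 1/(1001³ - 306295) = 1/(1003003001 - 306295) = 1/1002696706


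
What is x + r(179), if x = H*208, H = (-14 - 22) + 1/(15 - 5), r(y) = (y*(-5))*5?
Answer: -59711/5 ≈ -11942.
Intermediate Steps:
r(y) = -25*y (r(y) = -5*y*5 = -25*y)
H = -359/10 (H = -36 + 1/10 = -36 + ⅒ = -359/10 ≈ -35.900)
x = -37336/5 (x = -359/10*208 = -37336/5 ≈ -7467.2)
x + r(179) = -37336/5 - 25*179 = -37336/5 - 4475 = -59711/5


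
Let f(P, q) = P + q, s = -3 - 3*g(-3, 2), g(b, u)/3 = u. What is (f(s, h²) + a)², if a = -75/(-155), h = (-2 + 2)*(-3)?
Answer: 404496/961 ≈ 420.91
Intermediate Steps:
h = 0 (h = 0*(-3) = 0)
g(b, u) = 3*u
a = 15/31 (a = -75*(-1/155) = 15/31 ≈ 0.48387)
s = -21 (s = -3 - 9*2 = -3 - 3*6 = -3 - 18 = -21)
(f(s, h²) + a)² = ((-21 + 0²) + 15/31)² = ((-21 + 0) + 15/31)² = (-21 + 15/31)² = (-636/31)² = 404496/961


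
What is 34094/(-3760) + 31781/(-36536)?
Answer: -10665273/1073245 ≈ -9.9374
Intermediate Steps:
34094/(-3760) + 31781/(-36536) = 34094*(-1/3760) + 31781*(-1/36536) = -17047/1880 - 31781/36536 = -10665273/1073245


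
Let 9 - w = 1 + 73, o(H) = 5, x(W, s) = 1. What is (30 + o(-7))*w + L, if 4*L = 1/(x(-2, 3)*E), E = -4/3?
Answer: -36403/16 ≈ -2275.2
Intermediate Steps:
w = -65 (w = 9 - (1 + 73) = 9 - 1*74 = 9 - 74 = -65)
E = -4/3 (E = -4*⅓ = -4/3 ≈ -1.3333)
L = -3/16 (L = 1/(4*((1*(-4/3)))) = 1/(4*(-4/3)) = (¼)*(-¾) = -3/16 ≈ -0.18750)
(30 + o(-7))*w + L = (30 + 5)*(-65) - 3/16 = 35*(-65) - 3/16 = -2275 - 3/16 = -36403/16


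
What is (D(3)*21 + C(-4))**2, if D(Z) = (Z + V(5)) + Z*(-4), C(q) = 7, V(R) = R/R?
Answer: 25921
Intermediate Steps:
V(R) = 1
D(Z) = 1 - 3*Z (D(Z) = (Z + 1) + Z*(-4) = (1 + Z) - 4*Z = 1 - 3*Z)
(D(3)*21 + C(-4))**2 = ((1 - 3*3)*21 + 7)**2 = ((1 - 9)*21 + 7)**2 = (-8*21 + 7)**2 = (-168 + 7)**2 = (-161)**2 = 25921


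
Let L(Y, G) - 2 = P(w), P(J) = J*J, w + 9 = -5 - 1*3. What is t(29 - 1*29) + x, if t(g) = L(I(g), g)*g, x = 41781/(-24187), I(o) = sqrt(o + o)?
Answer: -2199/1273 ≈ -1.7274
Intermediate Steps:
I(o) = sqrt(2)*sqrt(o) (I(o) = sqrt(2*o) = sqrt(2)*sqrt(o))
w = -17 (w = -9 + (-5 - 1*3) = -9 + (-5 - 3) = -9 - 8 = -17)
P(J) = J**2
L(Y, G) = 291 (L(Y, G) = 2 + (-17)**2 = 2 + 289 = 291)
x = -2199/1273 (x = 41781*(-1/24187) = -2199/1273 ≈ -1.7274)
t(g) = 291*g
t(29 - 1*29) + x = 291*(29 - 1*29) - 2199/1273 = 291*(29 - 29) - 2199/1273 = 291*0 - 2199/1273 = 0 - 2199/1273 = -2199/1273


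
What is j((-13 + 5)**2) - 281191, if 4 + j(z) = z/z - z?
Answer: -281258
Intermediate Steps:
j(z) = -3 - z (j(z) = -4 + (z/z - z) = -4 + (1 - z) = -3 - z)
j((-13 + 5)**2) - 281191 = (-3 - (-13 + 5)**2) - 281191 = (-3 - 1*(-8)**2) - 281191 = (-3 - 1*64) - 281191 = (-3 - 64) - 281191 = -67 - 281191 = -281258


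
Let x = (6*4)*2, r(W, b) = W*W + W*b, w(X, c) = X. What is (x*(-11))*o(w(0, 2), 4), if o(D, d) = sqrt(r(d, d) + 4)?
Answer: -3168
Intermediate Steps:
r(W, b) = W**2 + W*b
o(D, d) = sqrt(4 + 2*d**2) (o(D, d) = sqrt(d*(d + d) + 4) = sqrt(d*(2*d) + 4) = sqrt(2*d**2 + 4) = sqrt(4 + 2*d**2))
x = 48 (x = 24*2 = 48)
(x*(-11))*o(w(0, 2), 4) = (48*(-11))*sqrt(4 + 2*4**2) = -528*sqrt(4 + 2*16) = -528*sqrt(4 + 32) = -528*sqrt(36) = -528*6 = -3168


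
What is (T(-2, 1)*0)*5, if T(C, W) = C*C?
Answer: 0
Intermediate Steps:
T(C, W) = C²
(T(-2, 1)*0)*5 = ((-2)²*0)*5 = (4*0)*5 = 0*5 = 0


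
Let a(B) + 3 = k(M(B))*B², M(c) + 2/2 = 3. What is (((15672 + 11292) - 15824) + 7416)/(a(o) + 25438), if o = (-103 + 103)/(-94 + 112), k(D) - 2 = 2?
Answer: 18556/25435 ≈ 0.72955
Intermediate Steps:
M(c) = 2 (M(c) = -1 + 3 = 2)
k(D) = 4 (k(D) = 2 + 2 = 4)
o = 0 (o = 0/18 = 0*(1/18) = 0)
a(B) = -3 + 4*B²
(((15672 + 11292) - 15824) + 7416)/(a(o) + 25438) = (((15672 + 11292) - 15824) + 7416)/((-3 + 4*0²) + 25438) = ((26964 - 15824) + 7416)/((-3 + 4*0) + 25438) = (11140 + 7416)/((-3 + 0) + 25438) = 18556/(-3 + 25438) = 18556/25435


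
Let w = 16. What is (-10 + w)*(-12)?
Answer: -72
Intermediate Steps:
(-10 + w)*(-12) = (-10 + 16)*(-12) = 6*(-12) = -72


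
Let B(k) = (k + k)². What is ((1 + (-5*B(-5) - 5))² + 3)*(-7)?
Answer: -1778133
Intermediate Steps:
B(k) = 4*k² (B(k) = (2*k)² = 4*k²)
((1 + (-5*B(-5) - 5))² + 3)*(-7) = ((1 + (-20*(-5)² - 5))² + 3)*(-7) = ((1 + (-20*25 - 5))² + 3)*(-7) = ((1 + (-5*100 - 5))² + 3)*(-7) = ((1 + (-500 - 5))² + 3)*(-7) = ((1 - 505)² + 3)*(-7) = ((-504)² + 3)*(-7) = (254016 + 3)*(-7) = 254019*(-7) = -1778133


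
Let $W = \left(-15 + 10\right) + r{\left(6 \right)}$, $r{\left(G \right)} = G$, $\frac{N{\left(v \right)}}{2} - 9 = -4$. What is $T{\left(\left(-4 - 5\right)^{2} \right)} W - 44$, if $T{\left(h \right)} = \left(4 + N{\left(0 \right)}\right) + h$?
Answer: $51$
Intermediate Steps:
$N{\left(v \right)} = 10$ ($N{\left(v \right)} = 18 + 2 \left(-4\right) = 18 - 8 = 10$)
$T{\left(h \right)} = 14 + h$ ($T{\left(h \right)} = \left(4 + 10\right) + h = 14 + h$)
$W = 1$ ($W = \left(-15 + 10\right) + 6 = -5 + 6 = 1$)
$T{\left(\left(-4 - 5\right)^{2} \right)} W - 44 = \left(14 + \left(-4 - 5\right)^{2}\right) 1 - 44 = \left(14 + \left(-9\right)^{2}\right) 1 - 44 = \left(14 + 81\right) 1 - 44 = 95 \cdot 1 - 44 = 95 - 44 = 51$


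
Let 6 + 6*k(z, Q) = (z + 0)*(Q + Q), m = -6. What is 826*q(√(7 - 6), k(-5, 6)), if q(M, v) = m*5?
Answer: -24780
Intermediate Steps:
k(z, Q) = -1 + Q*z/3 (k(z, Q) = -1 + ((z + 0)*(Q + Q))/6 = -1 + (z*(2*Q))/6 = -1 + (2*Q*z)/6 = -1 + Q*z/3)
q(M, v) = -30 (q(M, v) = -6*5 = -30)
826*q(√(7 - 6), k(-5, 6)) = 826*(-30) = -24780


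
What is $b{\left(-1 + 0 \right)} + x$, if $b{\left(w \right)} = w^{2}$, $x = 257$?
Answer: $258$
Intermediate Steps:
$b{\left(-1 + 0 \right)} + x = \left(-1 + 0\right)^{2} + 257 = \left(-1\right)^{2} + 257 = 1 + 257 = 258$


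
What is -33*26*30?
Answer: -25740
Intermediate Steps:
-33*26*30 = -858*30 = -25740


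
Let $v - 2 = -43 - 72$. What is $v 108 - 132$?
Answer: $-12336$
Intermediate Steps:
$v = -113$ ($v = 2 - 115 = -113$)
$v 108 - 132 = \left(-113\right) 108 - 132 = -12204 - 132 = -12336$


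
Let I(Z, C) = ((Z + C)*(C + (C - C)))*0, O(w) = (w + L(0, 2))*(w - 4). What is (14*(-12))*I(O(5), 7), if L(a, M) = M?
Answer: 0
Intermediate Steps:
O(w) = (-4 + w)*(2 + w) (O(w) = (w + 2)*(w - 4) = (2 + w)*(-4 + w) = (-4 + w)*(2 + w))
I(Z, C) = 0 (I(Z, C) = ((C + Z)*(C + 0))*0 = ((C + Z)*C)*0 = (C*(C + Z))*0 = 0)
(14*(-12))*I(O(5), 7) = (14*(-12))*0 = -168*0 = 0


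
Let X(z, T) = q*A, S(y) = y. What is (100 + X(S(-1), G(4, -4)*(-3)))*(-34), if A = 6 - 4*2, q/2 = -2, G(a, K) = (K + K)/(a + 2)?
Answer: -3672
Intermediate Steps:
G(a, K) = 2*K/(2 + a) (G(a, K) = (2*K)/(2 + a) = 2*K/(2 + a))
q = -4 (q = 2*(-2) = -4)
A = -2 (A = 6 - 8 = -2)
X(z, T) = 8 (X(z, T) = -4*(-2) = 8)
(100 + X(S(-1), G(4, -4)*(-3)))*(-34) = (100 + 8)*(-34) = 108*(-34) = -3672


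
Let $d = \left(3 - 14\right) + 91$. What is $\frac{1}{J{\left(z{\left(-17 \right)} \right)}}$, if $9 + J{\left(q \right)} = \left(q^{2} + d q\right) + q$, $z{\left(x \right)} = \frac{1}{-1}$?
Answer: $- \frac{1}{89} \approx -0.011236$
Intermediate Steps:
$d = 80$ ($d = -11 + 91 = 80$)
$z{\left(x \right)} = -1$
$J{\left(q \right)} = -9 + q^{2} + 81 q$ ($J{\left(q \right)} = -9 + \left(\left(q^{2} + 80 q\right) + q\right) = -9 + \left(q^{2} + 81 q\right) = -9 + q^{2} + 81 q$)
$\frac{1}{J{\left(z{\left(-17 \right)} \right)}} = \frac{1}{-9 + \left(-1\right)^{2} + 81 \left(-1\right)} = \frac{1}{-9 + 1 - 81} = \frac{1}{-89} = - \frac{1}{89}$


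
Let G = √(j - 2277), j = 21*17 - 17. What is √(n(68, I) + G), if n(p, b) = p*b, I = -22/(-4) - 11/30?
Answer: √(78540 + 225*I*√1937)/15 ≈ 18.72 + 1.1755*I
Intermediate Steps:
j = 340 (j = 357 - 17 = 340)
I = 77/15 (I = -22*(-¼) - 11*1/30 = 11/2 - 11/30 = 77/15 ≈ 5.1333)
G = I*√1937 (G = √(340 - 2277) = √(-1937) = I*√1937 ≈ 44.011*I)
n(p, b) = b*p
√(n(68, I) + G) = √((77/15)*68 + I*√1937) = √(5236/15 + I*√1937)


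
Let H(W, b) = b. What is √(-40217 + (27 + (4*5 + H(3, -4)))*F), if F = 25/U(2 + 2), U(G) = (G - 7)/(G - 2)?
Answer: I*√368403/3 ≈ 202.32*I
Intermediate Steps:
U(G) = (-7 + G)/(-2 + G)
F = -50/3 (F = 25/(((-7 + (2 + 2))/(-2 + (2 + 2)))) = 25/(((-7 + 4)/(-2 + 4))) = 25/((-3/2)) = 25/(((½)*(-3))) = 25/(-3/2) = 25*(-⅔) = -50/3 ≈ -16.667)
√(-40217 + (27 + (4*5 + H(3, -4)))*F) = √(-40217 + (27 + (4*5 - 4))*(-50/3)) = √(-40217 + (27 + (20 - 4))*(-50/3)) = √(-40217 + (27 + 16)*(-50/3)) = √(-40217 + 43*(-50/3)) = √(-40217 - 2150/3) = √(-122801/3) = I*√368403/3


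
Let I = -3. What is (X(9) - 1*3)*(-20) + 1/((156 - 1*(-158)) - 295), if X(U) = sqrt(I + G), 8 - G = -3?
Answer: 1141/19 - 40*sqrt(2) ≈ 3.4841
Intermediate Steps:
G = 11 (G = 8 - 1*(-3) = 8 + 3 = 11)
X(U) = 2*sqrt(2) (X(U) = sqrt(-3 + 11) = sqrt(8) = 2*sqrt(2))
(X(9) - 1*3)*(-20) + 1/((156 - 1*(-158)) - 295) = (2*sqrt(2) - 1*3)*(-20) + 1/((156 - 1*(-158)) - 295) = (2*sqrt(2) - 3)*(-20) + 1/((156 + 158) - 295) = (-3 + 2*sqrt(2))*(-20) + 1/(314 - 295) = (60 - 40*sqrt(2)) + 1/19 = 1141/19 - 40*sqrt(2)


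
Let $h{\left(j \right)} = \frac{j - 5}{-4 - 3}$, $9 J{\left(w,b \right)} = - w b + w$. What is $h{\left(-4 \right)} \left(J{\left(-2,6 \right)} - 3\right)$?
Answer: $- \frac{17}{7} \approx -2.4286$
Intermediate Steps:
$J{\left(w,b \right)} = \frac{w}{9} - \frac{b w}{9}$ ($J{\left(w,b \right)} = \frac{- w b + w}{9} = \frac{- b w + w}{9} = \frac{w - b w}{9} = \frac{w}{9} - \frac{b w}{9}$)
$h{\left(j \right)} = \frac{5}{7} - \frac{j}{7}$ ($h{\left(j \right)} = \frac{-5 + j}{-7} = \left(-5 + j\right) \left(- \frac{1}{7}\right) = \frac{5}{7} - \frac{j}{7}$)
$h{\left(-4 \right)} \left(J{\left(-2,6 \right)} - 3\right) = \left(\frac{5}{7} - - \frac{4}{7}\right) \left(\frac{1}{9} \left(-2\right) \left(1 - 6\right) - 3\right) = \left(\frac{5}{7} + \frac{4}{7}\right) \left(\frac{1}{9} \left(-2\right) \left(1 - 6\right) - 3\right) = \frac{9 \left(\frac{1}{9} \left(-2\right) \left(-5\right) - 3\right)}{7} = \frac{9 \left(\frac{10}{9} - 3\right)}{7} = \frac{9}{7} \left(- \frac{17}{9}\right) = - \frac{17}{7}$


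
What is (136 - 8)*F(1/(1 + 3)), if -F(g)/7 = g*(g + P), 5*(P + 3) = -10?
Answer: 1064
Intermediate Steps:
P = -5 (P = -3 + (⅕)*(-10) = -3 - 2 = -5)
F(g) = -7*g*(-5 + g) (F(g) = -7*g*(g - 5) = -7*g*(-5 + g))
(136 - 8)*F(1/(1 + 3)) = (136 - 8)*(7*(5 - 1/(1 + 3))/(1 + 3)) = 128*(7*(5 - 1/4)/4) = 128*(7*(¼)*(5 - 1*¼)) = 128*(7*(¼)*(5 - ¼)) = 128*(7*(¼)*(19/4)) = 128*(133/16) = 1064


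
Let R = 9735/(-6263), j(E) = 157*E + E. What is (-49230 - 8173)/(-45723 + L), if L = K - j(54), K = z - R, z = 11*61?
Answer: 359514989/335586857 ≈ 1.0713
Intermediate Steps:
j(E) = 158*E
z = 671
R = -9735/6263 (R = 9735*(-1/6263) = -9735/6263 ≈ -1.5544)
K = 4212208/6263 (K = 671 - 1*(-9735/6263) = 671 + 9735/6263 = 4212208/6263 ≈ 672.55)
L = -49223708/6263 (L = 4212208/6263 - 158*54 = 4212208/6263 - 1*8532 = 4212208/6263 - 8532 = -49223708/6263 ≈ -7859.4)
(-49230 - 8173)/(-45723 + L) = (-49230 - 8173)/(-45723 - 49223708/6263) = -57403/(-335586857/6263) = -57403*(-6263/335586857) = 359514989/335586857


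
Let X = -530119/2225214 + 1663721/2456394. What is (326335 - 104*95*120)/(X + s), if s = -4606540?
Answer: 391395373503983145/2098279659955104686 ≈ 0.18653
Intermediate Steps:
X = 199996177534/455500193193 (X = -530119*1/2225214 + 1663721*(1/2456394) = -530119/2225214 + 1663721/2456394 = 199996177534/455500193193 ≈ 0.43907)
(326335 - 104*95*120)/(X + s) = (326335 - 104*95*120)/(199996177534/455500193193 - 4606540) = (326335 - 9880*120)/(-2098279659955104686/455500193193) = (326335 - 1185600)*(-455500193193/2098279659955104686) = -859265*(-455500193193/2098279659955104686) = 391395373503983145/2098279659955104686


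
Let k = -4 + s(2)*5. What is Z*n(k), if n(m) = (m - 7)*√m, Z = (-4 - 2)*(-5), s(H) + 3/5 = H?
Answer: -120*√3 ≈ -207.85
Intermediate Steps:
s(H) = -⅗ + H
Z = 30 (Z = -6*(-5) = 30)
k = 3 (k = -4 + (-⅗ + 2)*5 = -4 + (7/5)*5 = -4 + 7 = 3)
n(m) = √m*(-7 + m) (n(m) = (-7 + m)*√m = √m*(-7 + m))
Z*n(k) = 30*(√3*(-7 + 3)) = 30*(√3*(-4)) = 30*(-4*√3) = -120*√3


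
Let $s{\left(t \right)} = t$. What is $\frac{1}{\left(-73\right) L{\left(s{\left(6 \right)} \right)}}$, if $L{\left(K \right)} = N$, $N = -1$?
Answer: $\frac{1}{73} \approx 0.013699$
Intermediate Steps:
$L{\left(K \right)} = -1$
$\frac{1}{\left(-73\right) L{\left(s{\left(6 \right)} \right)}} = \frac{1}{\left(-73\right) \left(-1\right)} = \frac{1}{73}$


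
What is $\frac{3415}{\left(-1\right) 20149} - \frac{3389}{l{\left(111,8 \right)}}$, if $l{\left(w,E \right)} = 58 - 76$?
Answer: $\frac{68223491}{362682} \approx 188.11$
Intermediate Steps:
$l{\left(w,E \right)} = -18$
$\frac{3415}{\left(-1\right) 20149} - \frac{3389}{l{\left(111,8 \right)}} = \frac{3415}{\left(-1\right) 20149} - \frac{3389}{-18} = \frac{3415}{-20149} - - \frac{3389}{18} = 3415 \left(- \frac{1}{20149}\right) + \frac{3389}{18} = - \frac{3415}{20149} + \frac{3389}{18} = \frac{68223491}{362682}$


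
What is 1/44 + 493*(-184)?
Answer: -3991327/44 ≈ -90712.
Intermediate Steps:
1/44 + 493*(-184) = 1/44 - 90712 = -3991327/44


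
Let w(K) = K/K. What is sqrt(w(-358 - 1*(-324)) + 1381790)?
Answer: sqrt(1381791) ≈ 1175.5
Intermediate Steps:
w(K) = 1
sqrt(w(-358 - 1*(-324)) + 1381790) = sqrt(1 + 1381790) = sqrt(1381791)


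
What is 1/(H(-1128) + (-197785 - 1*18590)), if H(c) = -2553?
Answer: -1/218928 ≈ -4.5677e-6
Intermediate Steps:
1/(H(-1128) + (-197785 - 1*18590)) = 1/(-2553 + (-197785 - 1*18590)) = 1/(-2553 + (-197785 - 18590)) = 1/(-2553 - 216375) = 1/(-218928) = -1/218928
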